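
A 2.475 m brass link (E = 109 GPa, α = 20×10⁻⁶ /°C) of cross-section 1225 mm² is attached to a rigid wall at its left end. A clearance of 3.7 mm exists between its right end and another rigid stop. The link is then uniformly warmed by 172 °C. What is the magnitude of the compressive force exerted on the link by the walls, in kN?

Unrestrained expansion: δ_free = αΔT L = 20×10⁻⁶ × 172 × 2475 = 8.514 mm.
After closing the 3.7 mm clearance, 8.514 − 3.7 = 4.814 mm of expansion remains to be suppressed by the wall.
That suppressed elongation corresponds to σ = E·Δ/L = 109×10³ × 4.814/2475 = 212 MPa.
P = σA = 212 × 1225 = 259.7 kN.

P ≈ 260 kN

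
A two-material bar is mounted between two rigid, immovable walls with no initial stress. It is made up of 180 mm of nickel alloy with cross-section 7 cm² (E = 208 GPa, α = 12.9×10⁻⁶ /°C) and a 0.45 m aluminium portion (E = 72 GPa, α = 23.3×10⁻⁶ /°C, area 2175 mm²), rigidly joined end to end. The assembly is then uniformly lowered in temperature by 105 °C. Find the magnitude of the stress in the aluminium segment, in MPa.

σ ≈ 150 MPa (tensile)

With the walls removed the bar would change length by δ_free = Σ αᵢΔT Lᵢ = 12.9×10⁻⁶×105×180 + 23.3×10⁻⁶×105×450 = 1.345 mm.
The walls prevent any net length change, so an axial force P (same in every segment) develops. Compatibility: P · Σ Lᵢ/(AᵢEᵢ) = δ_free.
The series flexibility is Σ Lᵢ/(AᵢEᵢ) = 180/(700×208×10³) + 450/(2175×72×10³) = 4.11×10⁻⁶ mm/N.
P = 1.345 / 4.11×10⁻⁶ = 327200 N = 327.2 kN, tensile.
σ_{aluminium} = P / A = 327200 / 2175 = 150.4 MPa.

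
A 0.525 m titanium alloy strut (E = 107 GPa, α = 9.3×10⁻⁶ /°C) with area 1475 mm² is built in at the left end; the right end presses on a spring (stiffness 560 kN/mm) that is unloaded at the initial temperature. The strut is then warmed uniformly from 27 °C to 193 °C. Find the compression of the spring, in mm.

If the spring were absent the strut would lengthen by αΔT L = 9.3×10⁻⁶ × 166 × 525 = 0.8105 mm.
With a force P in the spring, the elastic change of the strut is PL/(AE) and that of the spring is P/k; compatibility requires their sum to equal δ_free.
So P = δ_free / [L/(AE) + 1/k] = 0.8105 / [ 525/(1475×107×10³) + 1/(560×10³) ].
P = 0.8105 / 5.112×10⁻⁶ = 158500 N.
Spring compression = P/k = 158500/(560×10³) = 0.2831 mm.

δ ≈ 0.283 mm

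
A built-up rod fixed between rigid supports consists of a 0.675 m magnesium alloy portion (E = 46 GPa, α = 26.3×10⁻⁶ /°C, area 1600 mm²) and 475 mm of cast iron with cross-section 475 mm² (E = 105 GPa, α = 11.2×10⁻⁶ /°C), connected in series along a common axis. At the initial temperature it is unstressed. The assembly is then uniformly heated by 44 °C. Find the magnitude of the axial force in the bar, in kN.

With the walls removed the bar would change length by δ_free = Σ αᵢΔT Lᵢ = 26.3×10⁻⁶×44×675 + 11.2×10⁻⁶×44×475 = 1.015 mm.
The rigid supports impose zero overall length change; the single axial force P common to all segments must satisfy P Σ Lᵢ/(AᵢEᵢ) = δ_free.
Σ Lᵢ/(AᵢEᵢ) = 675/(1600×46×10³) + 475/(475×105×10³) = 1.87×10⁻⁵ mm/N.
So P = 1.015 / 1.87×10⁻⁵ = 54.3 kN, compressive.

P ≈ 54.3 kN (compressive)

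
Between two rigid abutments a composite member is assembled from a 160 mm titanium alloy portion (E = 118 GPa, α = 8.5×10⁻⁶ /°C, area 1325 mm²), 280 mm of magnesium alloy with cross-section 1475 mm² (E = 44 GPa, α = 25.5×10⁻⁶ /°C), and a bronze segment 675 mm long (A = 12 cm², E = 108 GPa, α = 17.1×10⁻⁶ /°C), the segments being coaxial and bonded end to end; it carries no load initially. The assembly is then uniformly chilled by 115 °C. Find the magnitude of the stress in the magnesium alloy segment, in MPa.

σ ≈ 148 MPa (tensile)

Free thermal contraction of the whole bar: Σ αᵢΔT Lᵢ = 8.5×10⁻⁶×115×160 + 25.5×10⁻⁶×115×280 + 17.1×10⁻⁶×115×675 = 2.305 mm.
Since the ends are fixed, an axial force P builds up, equal in every segment, with P · Σ Lᵢ/(AᵢEᵢ) = δ_free.
The series flexibility is Σ Lᵢ/(AᵢEᵢ) = 160/(1325×118×10³) + 280/(1475×44×10³) + 675/(1200×108×10³) = 1.055×10⁻⁵ mm/N.
Hence P = δ_free / Σ(L/AE) = 2.305/1.055×10⁻⁵ = 218.6 kN (tensile).
σ_{magnesium alloy} = P / A = 218600 / 1475 = 148.2 MPa.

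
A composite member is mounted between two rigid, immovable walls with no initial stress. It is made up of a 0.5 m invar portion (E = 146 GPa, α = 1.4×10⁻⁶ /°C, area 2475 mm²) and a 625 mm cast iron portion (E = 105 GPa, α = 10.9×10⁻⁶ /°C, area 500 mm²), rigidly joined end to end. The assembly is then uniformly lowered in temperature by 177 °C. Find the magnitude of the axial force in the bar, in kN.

P ≈ 100 kN (tensile)

If the supports were absent, the total length change would be Σ αᵢΔT Lᵢ = 1.4×10⁻⁶×177×500 + 10.9×10⁻⁶×177×625 = 1.33 mm.
The walls prevent any net length change, so an axial force P (same in every segment) develops. Compatibility: P · Σ Lᵢ/(AᵢEᵢ) = δ_free.
Σ Lᵢ/(AᵢEᵢ) = 500/(2475×146×10³) + 625/(500×105×10³) = 1.329×10⁻⁵ mm/N.
So P = 1.33 / 1.329×10⁻⁵ = 100.1 kN, tensile.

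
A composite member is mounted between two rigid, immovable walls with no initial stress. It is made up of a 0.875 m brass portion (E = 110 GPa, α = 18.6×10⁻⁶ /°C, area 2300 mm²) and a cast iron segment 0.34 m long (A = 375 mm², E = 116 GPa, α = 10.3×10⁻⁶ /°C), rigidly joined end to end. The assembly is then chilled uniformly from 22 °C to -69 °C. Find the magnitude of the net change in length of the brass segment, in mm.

If the supports were absent, the total length change would be Σ αᵢΔT Lᵢ = 18.6×10⁻⁶×91×875 + 10.3×10⁻⁶×91×340 = 1.8 mm.
The walls prevent any net length change, so an axial force P (same in every segment) develops. Compatibility: P · Σ Lᵢ/(AᵢEᵢ) = δ_free.
The series flexibility is Σ Lᵢ/(AᵢEᵢ) = 875/(2300×110×10³) + 340/(375×116×10³) = 1.127×10⁻⁵ mm/N.
So P = 1.8 / 1.127×10⁻⁵ = 159.6 kN, tensile.
For the brass segment, free thermal change = 18.6×10⁻⁶×91×875 = 1.481 mm and elastic change from P = 159600×875/(2300×110×10³) = 0.5521 mm; these oppose, so the net change is 0.929 mm (segment shortens).

|ΔL| ≈ 0.929 mm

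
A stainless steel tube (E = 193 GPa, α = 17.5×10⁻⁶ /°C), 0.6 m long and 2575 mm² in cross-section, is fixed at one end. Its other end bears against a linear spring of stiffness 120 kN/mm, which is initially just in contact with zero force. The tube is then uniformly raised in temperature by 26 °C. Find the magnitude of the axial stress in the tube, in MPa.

If the spring were absent the tube would lengthen by αΔT L = 17.5×10⁻⁶ × 26 × 600 = 0.273 mm.
Let P be the compressive force at the spring. The tube shortens elastically by PL/(AE) and the spring compresses by P/k; together these equal δ_free.
P [ L/(AE) + 1/k ] = δ_free → P [ 600/(2575×193×10³) + 1/(120×10³) ] = 0.273.
P = 0.273 / 9.541×10⁻⁶ = 28610 N.
σ = P/A = 28610/2575 = 11.11 MPa.

σ ≈ 11.1 MPa (compressive)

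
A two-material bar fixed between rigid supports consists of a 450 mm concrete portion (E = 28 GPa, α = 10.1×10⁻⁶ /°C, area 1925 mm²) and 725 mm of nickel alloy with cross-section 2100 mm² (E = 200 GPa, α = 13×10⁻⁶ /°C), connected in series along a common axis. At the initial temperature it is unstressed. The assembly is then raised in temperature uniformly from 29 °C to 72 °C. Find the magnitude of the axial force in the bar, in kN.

P ≈ 59.6 kN (compressive)

With the walls removed the bar would change length by δ_free = Σ αᵢΔT Lᵢ = 10.1×10⁻⁶×43×450 + 13×10⁻⁶×43×725 = 0.6007 mm.
Since the ends are fixed, an axial force P builds up, equal in every segment, with P · Σ Lᵢ/(AᵢEᵢ) = δ_free.
Σ Lᵢ/(AᵢEᵢ) = 450/(1925×28×10³) + 725/(2100×200×10³) = 1.007×10⁻⁵ mm/N.
P = 0.6007 / 1.007×10⁻⁵ = 59620 N = 59.62 kN, compressive.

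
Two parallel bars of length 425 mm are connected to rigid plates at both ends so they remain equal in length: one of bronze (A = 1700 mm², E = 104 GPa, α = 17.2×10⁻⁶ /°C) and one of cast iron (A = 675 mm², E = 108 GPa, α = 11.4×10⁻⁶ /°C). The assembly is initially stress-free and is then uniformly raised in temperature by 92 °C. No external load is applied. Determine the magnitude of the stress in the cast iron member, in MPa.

σ ≈ 40.8 MPa (tensile)

Equilibrium of a rigid end plate with no external load gives equal and opposite internal forces ±P in the two members. Since α_{bronze} > α_{cast iron}, heating drives the bronze into compression and the cast iron into tension.
Equating the net (thermal + elastic) strains gives |α₁ − α₂|·ΔT = P·[1/(A₁E₁) + 1/(A₂E₂)].
|α₁ − α₂|·ΔT = 5.8×10⁻⁶ × 92 = 0.0005336.
1/(A₁E₁) + 1/(A₂E₂) = 1/(1700×104×10³) + 1/(675×108×10³) = 1.937×10⁻⁸ N⁻¹.
So P = 0.0005336 / 1.937×10⁻⁸ = 27.54 kN.
σ_{cast iron} = P/A₂ = 27540/675 = 40.8 MPa, tensile.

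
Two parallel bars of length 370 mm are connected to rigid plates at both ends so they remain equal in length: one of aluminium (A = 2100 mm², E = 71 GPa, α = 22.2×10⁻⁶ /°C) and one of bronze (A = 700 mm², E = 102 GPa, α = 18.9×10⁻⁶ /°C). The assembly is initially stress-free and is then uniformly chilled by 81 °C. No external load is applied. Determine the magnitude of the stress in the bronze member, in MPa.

σ ≈ 18.4 MPa (compressive)

Both members must finish at the same length. With the larger α, the aluminium tends to over-contract; the plates restrain it, putting the aluminium in tension and the bronze in compression. With no external load the two internal forces are equal and opposite, magnitude P.
Setting the final lengths equal and cancelling L: (α₁ − α₂)ΔT = P/(A₁E₁) + P/(A₂E₂).
|α₁ − α₂|·ΔT = 3.3×10⁻⁶ × 81 = 0.0002673.
1/(A₁E₁) + 1/(A₂E₂) = 1/(2100×71×10³) + 1/(700×102×10³) = 2.071×10⁻⁸ N⁻¹.
So P = 0.0002673 / 2.071×10⁻⁸ = 12.91 kN.
σ_{bronze} = P/A₂ = 12910/700 = 18.44 MPa, compressive.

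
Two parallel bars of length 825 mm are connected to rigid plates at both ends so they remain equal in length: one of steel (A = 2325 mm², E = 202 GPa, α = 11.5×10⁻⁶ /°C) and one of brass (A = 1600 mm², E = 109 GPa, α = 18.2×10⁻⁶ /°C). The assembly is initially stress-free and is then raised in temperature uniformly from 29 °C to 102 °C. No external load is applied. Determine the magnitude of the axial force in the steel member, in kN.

Equilibrium of a rigid end plate with no external load gives equal and opposite internal forces ±P in the two members. Since α_{brass} > α_{steel}, heating drives the brass into compression and the steel into tension.
Setting the final lengths equal and cancelling L: (α₁ − α₂)ΔT = P/(A₁E₁) + P/(A₂E₂).
|α₁ − α₂|·ΔT = 6.7×10⁻⁶ × 73 = 0.0004891.
1/(A₁E₁) + 1/(A₂E₂) = 1/(2325×202×10³) + 1/(1600×109×10³) = 7.863×10⁻⁹ N⁻¹.
P = 0.0004891 / 7.863×10⁻⁹ = 62200 N = 62.2 kN.

P ≈ 62.2 kN (tensile in the steel)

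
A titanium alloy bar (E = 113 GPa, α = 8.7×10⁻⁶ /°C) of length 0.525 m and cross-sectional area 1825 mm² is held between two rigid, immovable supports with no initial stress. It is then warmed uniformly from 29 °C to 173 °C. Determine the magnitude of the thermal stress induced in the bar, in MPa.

σ ≈ 142 MPa (compressive)

With length fixed, the mechanical strain must cancel the thermal strain αΔT = 8.7×10⁻⁶ × 144 = 1252.8×10⁻⁶.
The stress required to suppress this strain is σ = Eε = 113×10³ × 1252.8×10⁻⁶ = 141.6 MPa, compressive since the bar is trying to expand.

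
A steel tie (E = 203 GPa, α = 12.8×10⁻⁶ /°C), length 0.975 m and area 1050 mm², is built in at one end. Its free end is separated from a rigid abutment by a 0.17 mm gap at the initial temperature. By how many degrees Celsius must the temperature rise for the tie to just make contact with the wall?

Contact occurs when the free expansion equals the gap: αΔT L = 0.17 mm.
ΔT = 0.17 / (12.8×10⁻⁶ × 975) = 13.62 °C.

ΔT ≈ 13.6 °C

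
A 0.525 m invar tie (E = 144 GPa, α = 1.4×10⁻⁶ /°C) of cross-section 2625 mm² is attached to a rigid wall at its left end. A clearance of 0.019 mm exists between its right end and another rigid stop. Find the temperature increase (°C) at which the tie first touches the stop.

ΔT ≈ 25.9 °C

The gap closes when αΔT L = 0.019 mm, since the tie is still unstressed at that instant.
ΔT = 0.019 / (1.4×10⁻⁶ × 525) = 25.85 °C.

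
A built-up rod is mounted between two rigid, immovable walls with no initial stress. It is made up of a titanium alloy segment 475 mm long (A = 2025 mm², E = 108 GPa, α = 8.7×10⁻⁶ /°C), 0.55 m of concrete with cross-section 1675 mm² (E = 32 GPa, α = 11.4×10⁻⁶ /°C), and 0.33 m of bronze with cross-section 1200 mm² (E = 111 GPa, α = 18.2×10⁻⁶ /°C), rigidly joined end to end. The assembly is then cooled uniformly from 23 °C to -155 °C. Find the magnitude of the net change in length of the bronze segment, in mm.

If the supports were absent, the total length change would be Σ αᵢΔT Lᵢ = 8.7×10⁻⁶×178×475 + 11.4×10⁻⁶×178×550 + 18.2×10⁻⁶×178×330 = 2.921 mm.
The rigid supports impose zero overall length change; the single axial force P common to all segments must satisfy P Σ Lᵢ/(AᵢEᵢ) = δ_free.
The series flexibility is Σ Lᵢ/(AᵢEᵢ) = 475/(2025×108×10³) + 550/(1675×32×10³) + 330/(1200×111×10³) = 1.491×10⁻⁵ mm/N.
P = 2.921 / 1.491×10⁻⁵ = 195900 N = 195.9 kN, tensile.
For the bronze segment, free thermal change = 18.2×10⁻⁶×178×330 = 1.069 mm and elastic change from P = 195900×330/(1200×111×10³) = 0.4853 mm; these oppose, so the net change is 0.584 mm (segment shortens).

|ΔL| ≈ 0.584 mm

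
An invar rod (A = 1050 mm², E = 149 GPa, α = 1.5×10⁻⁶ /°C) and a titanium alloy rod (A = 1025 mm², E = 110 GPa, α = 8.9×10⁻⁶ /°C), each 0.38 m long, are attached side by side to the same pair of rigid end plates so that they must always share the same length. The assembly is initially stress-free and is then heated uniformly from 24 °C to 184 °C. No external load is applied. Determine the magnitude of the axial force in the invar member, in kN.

P ≈ 77.6 kN (tensile in the invar)

Equilibrium of a rigid end plate with no external load gives equal and opposite internal forces ±P in the two members. Since α_{titanium alloy} > α_{invar}, heating drives the titanium alloy into compression and the invar into tension.
Setting the final lengths equal and cancelling L: (α₁ − α₂)ΔT = P/(A₁E₁) + P/(A₂E₂).
|α₁ − α₂|·ΔT = 7.4×10⁻⁶ × 160 = 0.001184.
1/(A₁E₁) + 1/(A₂E₂) = 1/(1050×149×10³) + 1/(1025×110×10³) = 1.526×10⁻⁸ N⁻¹.
So P = 0.001184 / 1.526×10⁻⁸ = 77.58 kN.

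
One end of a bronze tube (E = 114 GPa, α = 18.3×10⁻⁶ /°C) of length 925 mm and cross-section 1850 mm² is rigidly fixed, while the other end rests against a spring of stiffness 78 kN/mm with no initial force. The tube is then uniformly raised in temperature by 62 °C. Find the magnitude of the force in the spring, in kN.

Free thermal expansion: δ_free = αΔT L = 18.3×10⁻⁶ × 62 × 925 = 1.05 mm.
Let P be the compressive force at the spring. The tube shortens elastically by PL/(AE) and the spring compresses by P/k; together these equal δ_free.
P [ L/(AE) + 1/k ] = δ_free → P [ 925/(1850×114×10³) + 1/(78×10³) ] = 1.05.
P = 1.05 / 1.721×10⁻⁵ = 60990 N.

P ≈ 61 kN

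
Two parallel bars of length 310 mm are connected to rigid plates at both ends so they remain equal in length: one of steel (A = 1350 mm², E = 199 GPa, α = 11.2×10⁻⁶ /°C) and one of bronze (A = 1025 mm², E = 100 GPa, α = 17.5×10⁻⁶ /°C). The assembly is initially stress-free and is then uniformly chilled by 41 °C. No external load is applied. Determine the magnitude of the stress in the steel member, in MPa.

Both members must finish at the same length. With the larger α, the bronze tends to over-contract; the plates restrain it, putting the bronze in tension and the steel in compression. With no external load the two internal forces are equal and opposite, magnitude P.
Compatibility of the two members (thermal + elastic change equal): (α₁ − α₂)ΔT = P·[1/(A₁E₁) + 1/(A₂E₂)].
|α₁ − α₂|·ΔT = 6.3×10⁻⁶ × 41 = 0.0002583.
1/(A₁E₁) + 1/(A₂E₂) = 1/(1350×199×10³) + 1/(1025×100×10³) = 1.348×10⁻⁸ N⁻¹.
So P = 0.0002583 / 1.348×10⁻⁸ = 19.16 kN.
σ_{steel} = P/A₁ = 19160/1350 = 14.2 MPa, compressive.

σ ≈ 14.2 MPa (compressive)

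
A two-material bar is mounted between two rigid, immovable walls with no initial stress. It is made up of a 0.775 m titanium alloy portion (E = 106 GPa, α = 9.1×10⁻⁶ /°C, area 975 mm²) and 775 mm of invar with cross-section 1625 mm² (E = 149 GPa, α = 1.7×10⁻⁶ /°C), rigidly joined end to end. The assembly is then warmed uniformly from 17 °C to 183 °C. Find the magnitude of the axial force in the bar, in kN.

P ≈ 130 kN (compressive)

Free thermal expansion of the whole bar: Σ αᵢΔT Lᵢ = 9.1×10⁻⁶×166×775 + 1.7×10⁻⁶×166×775 = 1.389 mm.
The rigid supports impose zero overall length change; the single axial force P common to all segments must satisfy P Σ Lᵢ/(AᵢEᵢ) = δ_free.
The series flexibility is Σ Lᵢ/(AᵢEᵢ) = 775/(975×106×10³) + 775/(1625×149×10³) = 1.07×10⁻⁵ mm/N.
P = 1.389 / 1.07×10⁻⁵ = 129900 N = 129.9 kN, compressive.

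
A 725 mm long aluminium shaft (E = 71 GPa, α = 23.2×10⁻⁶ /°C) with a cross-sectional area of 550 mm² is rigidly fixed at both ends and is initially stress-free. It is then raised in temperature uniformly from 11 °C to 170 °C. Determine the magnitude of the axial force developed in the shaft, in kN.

P ≈ 144 kN (compressive)

The ends cannot move, so σ = EαΔT = 71×10³ × 23.2×10⁻⁶ × 159 = 261.9 MPa.
P = AEαΔT = 550 × 71×10³ × 23.2×10⁻⁶ × 159 = 144 kN (compressive).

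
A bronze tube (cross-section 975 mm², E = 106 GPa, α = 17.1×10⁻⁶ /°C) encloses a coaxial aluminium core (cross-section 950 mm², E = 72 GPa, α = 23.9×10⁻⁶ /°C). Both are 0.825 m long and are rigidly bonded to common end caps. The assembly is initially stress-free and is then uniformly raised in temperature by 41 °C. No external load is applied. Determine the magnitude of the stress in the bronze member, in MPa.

σ ≈ 11.8 MPa (tensile)

Both members must finish at the same length. With the larger α, the aluminium tends to over-expand; the plates restrain it, putting the aluminium in compression and the bronze in tension. With no external load the two internal forces are equal and opposite, magnitude P.
Setting the final lengths equal and cancelling L: (α₁ − α₂)ΔT = P/(A₁E₁) + P/(A₂E₂).
|α₁ − α₂|·ΔT = 6.8×10⁻⁶ × 41 = 0.0002788.
1/(A₁E₁) + 1/(A₂E₂) = 1/(975×106×10³) + 1/(950×72×10³) = 2.43×10⁻⁸ N⁻¹.
P = 0.0002788 / 2.43×10⁻⁸ = 11480 N = 11.48 kN.
σ_{bronze} = P/A₁ = 11480/975 = 11.77 MPa, tensile.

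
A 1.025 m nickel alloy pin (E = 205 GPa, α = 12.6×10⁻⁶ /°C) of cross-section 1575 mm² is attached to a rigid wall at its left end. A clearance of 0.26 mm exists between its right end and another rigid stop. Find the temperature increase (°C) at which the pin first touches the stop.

ΔT ≈ 20.1 °C

Contact occurs when the free expansion equals the gap: αΔT L = 0.26 mm.
So ΔT = g/(αL) = 0.26/(12.6×10⁻⁶ × 1025) = 20.13 °C.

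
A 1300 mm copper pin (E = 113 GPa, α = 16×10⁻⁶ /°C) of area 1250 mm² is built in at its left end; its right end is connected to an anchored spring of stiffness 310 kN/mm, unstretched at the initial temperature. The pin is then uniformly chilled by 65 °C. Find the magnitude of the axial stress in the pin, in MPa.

If the spring were absent the pin would shorten by αΔT L = 16×10⁻⁶ × 65 × 1300 = 1.352 mm.
With a force P in the spring, the elastic change of the pin is PL/(AE) and that of the spring is P/k; compatibility requires their sum to equal δ_free.
P [ L/(AE) + 1/k ] = δ_free → P [ 1300/(1250×113×10³) + 1/(310×10³) ] = 1.352.
P = 1.352 / 1.243×10⁻⁵ = 108800 N.
σ = P/A = 108800/1250 = 87.02 MPa.

σ ≈ 87 MPa (tensile)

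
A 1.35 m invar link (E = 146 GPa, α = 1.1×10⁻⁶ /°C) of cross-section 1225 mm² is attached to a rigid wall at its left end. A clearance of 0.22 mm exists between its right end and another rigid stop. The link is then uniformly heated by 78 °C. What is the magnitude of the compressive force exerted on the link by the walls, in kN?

Unrestrained expansion: δ_free = αΔT L = 1.1×10⁻⁶ × 78 × 1350 = 0.1158 mm.
This is smaller than the 0.22 mm clearance, so the link expands freely without reaching the stop — the stress is zero.

P ≈ 0 kN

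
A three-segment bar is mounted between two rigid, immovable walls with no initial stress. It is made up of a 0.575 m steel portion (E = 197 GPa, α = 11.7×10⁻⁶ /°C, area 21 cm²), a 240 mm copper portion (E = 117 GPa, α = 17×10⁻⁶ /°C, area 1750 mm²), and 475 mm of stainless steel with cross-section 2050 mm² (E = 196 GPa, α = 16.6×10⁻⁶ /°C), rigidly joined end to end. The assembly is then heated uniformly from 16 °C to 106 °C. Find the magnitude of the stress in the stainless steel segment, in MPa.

If the supports were absent, the total length change would be Σ αᵢΔT Lᵢ = 11.7×10⁻⁶×90×575 + 17×10⁻⁶×90×240 + 16.6×10⁻⁶×90×475 = 1.682 mm.
The rigid supports impose zero overall length change; the single axial force P common to all segments must satisfy P Σ Lᵢ/(AᵢEᵢ) = δ_free.
The series flexibility is Σ Lᵢ/(AᵢEᵢ) = 575/(2100×197×10³) + 240/(1750×117×10³) + 475/(2050×196×10³) = 3.744×10⁻⁶ mm/N.
P = 1.682 / 3.744×10⁻⁶ = 449300 N = 449.3 kN, compressive.
σ_{stainless steel} = P / A = 449300 / 2050 = 219.2 MPa.

σ ≈ 219 MPa (compressive)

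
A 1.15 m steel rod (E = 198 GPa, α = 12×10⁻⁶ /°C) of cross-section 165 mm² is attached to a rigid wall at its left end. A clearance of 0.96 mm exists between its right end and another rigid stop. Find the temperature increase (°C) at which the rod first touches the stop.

Contact occurs when the free expansion equals the gap: αΔT L = 0.96 mm.
So ΔT = g/(αL) = 0.96/(12×10⁻⁶ × 1150) = 69.57 °C.

ΔT ≈ 69.6 °C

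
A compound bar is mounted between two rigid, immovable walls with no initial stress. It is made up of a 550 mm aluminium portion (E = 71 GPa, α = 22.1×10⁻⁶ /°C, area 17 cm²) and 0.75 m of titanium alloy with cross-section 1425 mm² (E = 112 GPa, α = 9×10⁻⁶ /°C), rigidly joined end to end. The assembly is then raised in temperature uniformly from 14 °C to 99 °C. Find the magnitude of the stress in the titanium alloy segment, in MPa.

σ ≈ 122 MPa (compressive)

With the walls removed the bar would change length by δ_free = Σ αᵢΔT Lᵢ = 22.1×10⁻⁶×85×550 + 9×10⁻⁶×85×750 = 1.607 mm.
Since the ends are fixed, an axial force P builds up, equal in every segment, with P · Σ Lᵢ/(AᵢEᵢ) = δ_free.
The series flexibility is Σ Lᵢ/(AᵢEᵢ) = 550/(1700×71×10³) + 750/(1425×112×10³) = 9.256×10⁻⁶ mm/N.
P = 1.607 / 9.256×10⁻⁶ = 173600 N = 173.6 kN, compressive.
σ_{titanium alloy} = P / A = 173600 / 1425 = 121.8 MPa.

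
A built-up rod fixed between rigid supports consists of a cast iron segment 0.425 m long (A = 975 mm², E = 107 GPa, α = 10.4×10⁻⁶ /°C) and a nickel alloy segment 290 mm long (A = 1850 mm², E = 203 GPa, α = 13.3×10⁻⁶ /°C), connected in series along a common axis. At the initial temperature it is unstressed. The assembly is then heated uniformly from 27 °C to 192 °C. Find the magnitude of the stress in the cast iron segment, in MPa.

σ ≈ 289 MPa (compressive)

With the walls removed the bar would change length by δ_free = Σ αᵢΔT Lᵢ = 10.4×10⁻⁶×165×425 + 13.3×10⁻⁶×165×290 = 1.366 mm.
Since the ends are fixed, an axial force P builds up, equal in every segment, with P · Σ Lᵢ/(AᵢEᵢ) = δ_free.
The series flexibility is Σ Lᵢ/(AᵢEᵢ) = 425/(975×107×10³) + 290/(1850×203×10³) = 4.846×10⁻⁶ mm/N.
Hence P = δ_free / Σ(L/AE) = 1.366/4.846×10⁻⁶ = 281.8 kN (compressive).
σ_{cast iron} = P / A = 281800 / 975 = 289 MPa.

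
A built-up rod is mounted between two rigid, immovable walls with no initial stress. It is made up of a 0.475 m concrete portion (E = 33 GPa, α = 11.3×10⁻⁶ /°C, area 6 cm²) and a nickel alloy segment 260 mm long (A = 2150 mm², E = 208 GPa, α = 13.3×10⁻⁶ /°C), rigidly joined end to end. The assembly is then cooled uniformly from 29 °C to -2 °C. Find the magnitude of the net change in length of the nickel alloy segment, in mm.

|ΔL| ≈ 0.101 mm

With the walls removed the bar would change length by δ_free = Σ αᵢΔT Lᵢ = 11.3×10⁻⁶×31×475 + 13.3×10⁻⁶×31×260 = 0.2736 mm.
The rigid supports impose zero overall length change; the single axial force P common to all segments must satisfy P Σ Lᵢ/(AᵢEᵢ) = δ_free.
The series flexibility is Σ Lᵢ/(AᵢEᵢ) = 475/(600×33×10³) + 260/(2150×208×10³) = 2.457×10⁻⁵ mm/N.
So P = 0.2736 / 2.457×10⁻⁵ = 11.13 kN, tensile.
For the nickel alloy segment, free thermal change = 13.3×10⁻⁶×31×260 = 0.1072 mm and elastic change from P = 11130×260/(2150×208×10³) = 0.006474 mm; these oppose, so the net change is 0.101 mm (segment shortens).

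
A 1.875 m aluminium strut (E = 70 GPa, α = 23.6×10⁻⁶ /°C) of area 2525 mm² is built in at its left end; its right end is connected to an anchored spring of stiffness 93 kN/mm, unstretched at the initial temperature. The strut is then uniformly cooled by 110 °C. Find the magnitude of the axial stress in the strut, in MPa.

σ ≈ 90.2 MPa (tensile)

Free thermal contraction: δ_free = αΔT L = 23.6×10⁻⁶ × 110 × 1875 = 4.868 mm.
Let P be the tensile force in the spring. The strut extends elastically by PL/(AE) and the spring stretches by P/k; together these equal δ_free.
So P = δ_free / [L/(AE) + 1/k] = 4.868 / [ 1875/(2525×70×10³) + 1/(93×10³) ].
P = 4.868 / 2.136×10⁻⁵ = 227900 N.
σ = P/A = 227900/2525 = 90.25 MPa.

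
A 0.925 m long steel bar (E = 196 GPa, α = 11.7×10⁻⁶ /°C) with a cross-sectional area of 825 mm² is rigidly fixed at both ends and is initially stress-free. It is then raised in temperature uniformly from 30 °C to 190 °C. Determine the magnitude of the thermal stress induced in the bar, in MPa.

σ ≈ 367 MPa (compressive)

With length fixed, the mechanical strain must cancel the thermal strain αΔT = 11.7×10⁻⁶ × 160 = 1872×10⁻⁶.
σ = EαΔT = 196×10³ × 11.7×10⁻⁶ × 160 = 366.9 MPa (compressive; the bar is trying to expand).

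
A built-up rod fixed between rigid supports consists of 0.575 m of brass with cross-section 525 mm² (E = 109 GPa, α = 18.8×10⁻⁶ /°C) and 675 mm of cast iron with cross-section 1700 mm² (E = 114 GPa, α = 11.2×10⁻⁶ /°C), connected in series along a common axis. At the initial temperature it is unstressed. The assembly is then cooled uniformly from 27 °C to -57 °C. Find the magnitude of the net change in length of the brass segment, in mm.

|ΔL| ≈ 0.238 mm

With the walls removed the bar would change length by δ_free = Σ αᵢΔT Lᵢ = 18.8×10⁻⁶×84×575 + 11.2×10⁻⁶×84×675 = 1.543 mm.
Since the ends are fixed, an axial force P builds up, equal in every segment, with P · Σ Lᵢ/(AᵢEᵢ) = δ_free.
Σ Lᵢ/(AᵢEᵢ) = 575/(525×109×10³) + 675/(1700×114×10³) = 1.353×10⁻⁵ mm/N.
Hence P = δ_free / Σ(L/AE) = 1.543/1.353×10⁻⁵ = 114 kN (tensile).
For the brass segment, free thermal change = 18.8×10⁻⁶×84×575 = 0.908 mm and elastic change from P = 114000×575/(525×109×10³) = 1.146 mm; these oppose, so the net change is 0.238 mm (segment lengthens).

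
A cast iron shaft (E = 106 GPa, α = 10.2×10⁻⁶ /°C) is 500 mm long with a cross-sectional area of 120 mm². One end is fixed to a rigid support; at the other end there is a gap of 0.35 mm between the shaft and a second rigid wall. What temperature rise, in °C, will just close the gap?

The gap closes when αΔT L = 0.35 mm, since the shaft is still unstressed at that instant.
ΔT = 0.35 / (10.2×10⁻⁶ × 500) = 68.63 °C.

ΔT ≈ 68.6 °C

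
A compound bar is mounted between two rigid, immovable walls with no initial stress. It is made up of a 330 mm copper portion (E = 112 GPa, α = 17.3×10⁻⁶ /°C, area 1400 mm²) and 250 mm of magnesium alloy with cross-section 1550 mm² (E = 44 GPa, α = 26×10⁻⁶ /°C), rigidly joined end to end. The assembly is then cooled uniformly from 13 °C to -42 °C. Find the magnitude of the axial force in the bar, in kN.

If the supports were absent, the total length change would be Σ αᵢΔT Lᵢ = 17.3×10⁻⁶×55×330 + 26×10⁻⁶×55×250 = 0.6715 mm.
Since the ends are fixed, an axial force P builds up, equal in every segment, with P · Σ Lᵢ/(AᵢEᵢ) = δ_free.
Σ Lᵢ/(AᵢEᵢ) = 330/(1400×112×10³) + 250/(1550×44×10³) = 5.77×10⁻⁶ mm/N.
Hence P = δ_free / Σ(L/AE) = 0.6715/5.77×10⁻⁶ = 116.4 kN (tensile).

P ≈ 116 kN (tensile)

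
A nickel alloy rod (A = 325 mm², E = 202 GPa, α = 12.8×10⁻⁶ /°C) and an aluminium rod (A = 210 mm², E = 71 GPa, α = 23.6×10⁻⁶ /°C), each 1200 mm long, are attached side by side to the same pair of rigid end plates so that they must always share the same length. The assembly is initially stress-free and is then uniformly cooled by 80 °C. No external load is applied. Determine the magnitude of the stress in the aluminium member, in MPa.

σ ≈ 50 MPa (tensile)

Equilibrium of a rigid end plate with no external load gives equal and opposite internal forces ±P in the two members. Since α_{aluminium} > α_{nickel alloy}, cooling drives the aluminium into tension and the nickel alloy into compression.
Equating the net (thermal + elastic) strains gives |α₁ − α₂|·ΔT = P·[1/(A₁E₁) + 1/(A₂E₂)].
|α₁ − α₂|·ΔT = 10.8×10⁻⁶ × 80 = 0.000864.
1/(A₁E₁) + 1/(A₂E₂) = 1/(325×202×10³) + 1/(210×71×10³) = 8.23×10⁻⁸ N⁻¹.
So P = 0.000864 / 8.23×10⁻⁸ = 10.5 kN.
σ_{aluminium} = P/A₂ = 10500/210 = 49.99 MPa, tensile.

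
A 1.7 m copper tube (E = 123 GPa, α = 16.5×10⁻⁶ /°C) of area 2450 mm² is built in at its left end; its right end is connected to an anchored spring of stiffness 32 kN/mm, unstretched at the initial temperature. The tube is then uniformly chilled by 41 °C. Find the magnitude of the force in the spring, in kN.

P ≈ 31.2 kN

If the spring were absent the tube would shorten by αΔT L = 16.5×10⁻⁶ × 41 × 1700 = 1.15 mm.
With a force P in the spring, the elastic change of the tube is PL/(AE) and that of the spring is P/k; compatibility requires their sum to equal δ_free.
P [ L/(AE) + 1/k ] = δ_free → P [ 1700/(2450×123×10³) + 1/(32×10³) ] = 1.15.
P = 1.15 / 3.689×10⁻⁵ = 31170 N.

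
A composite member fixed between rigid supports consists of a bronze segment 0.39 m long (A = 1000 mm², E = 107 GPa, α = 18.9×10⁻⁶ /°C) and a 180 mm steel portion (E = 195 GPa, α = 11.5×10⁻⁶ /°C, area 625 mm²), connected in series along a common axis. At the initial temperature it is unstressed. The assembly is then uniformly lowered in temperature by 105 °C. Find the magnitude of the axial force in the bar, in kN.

If the supports were absent, the total length change would be Σ αᵢΔT Lᵢ = 18.9×10⁻⁶×105×390 + 11.5×10⁻⁶×105×180 = 0.9913 mm.
The walls prevent any net length change, so an axial force P (same in every segment) develops. Compatibility: P · Σ Lᵢ/(AᵢEᵢ) = δ_free.
Σ Lᵢ/(AᵢEᵢ) = 390/(1000×107×10³) + 180/(625×195×10³) = 5.122×10⁻⁶ mm/N.
So P = 0.9913 / 5.122×10⁻⁶ = 193.5 kN, tensile.

P ≈ 194 kN (tensile)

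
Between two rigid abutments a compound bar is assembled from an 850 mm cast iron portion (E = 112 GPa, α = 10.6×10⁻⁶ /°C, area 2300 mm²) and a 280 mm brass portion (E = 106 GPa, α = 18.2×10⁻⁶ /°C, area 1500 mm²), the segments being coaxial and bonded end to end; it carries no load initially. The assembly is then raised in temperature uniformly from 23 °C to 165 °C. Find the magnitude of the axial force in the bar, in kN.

With the walls removed the bar would change length by δ_free = Σ αᵢΔT Lᵢ = 10.6×10⁻⁶×142×850 + 18.2×10⁻⁶×142×280 = 2.003 mm.
Since the ends are fixed, an axial force P builds up, equal in every segment, with P · Σ Lᵢ/(AᵢEᵢ) = δ_free.
The series flexibility is Σ Lᵢ/(AᵢEᵢ) = 850/(2300×112×10³) + 280/(1500×106×10³) = 5.061×10⁻⁶ mm/N.
P = 2.003 / 5.061×10⁻⁶ = 395800 N = 395.8 kN, compressive.

P ≈ 396 kN (compressive)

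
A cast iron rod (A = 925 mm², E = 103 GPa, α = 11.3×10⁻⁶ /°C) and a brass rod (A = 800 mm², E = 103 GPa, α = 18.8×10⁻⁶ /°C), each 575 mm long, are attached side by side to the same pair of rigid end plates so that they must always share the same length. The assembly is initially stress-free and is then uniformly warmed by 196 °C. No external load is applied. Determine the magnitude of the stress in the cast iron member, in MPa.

σ ≈ 70.2 MPa (tensile)

Equilibrium of a rigid end plate with no external load gives equal and opposite internal forces ±P in the two members. Since α_{brass} > α_{cast iron}, heating drives the brass into compression and the cast iron into tension.
Compatibility of the two members (thermal + elastic change equal): (α₁ − α₂)ΔT = P·[1/(A₁E₁) + 1/(A₂E₂)].
|α₁ − α₂|·ΔT = 7.5×10⁻⁶ × 196 = 0.00147.
1/(A₁E₁) + 1/(A₂E₂) = 1/(925×103×10³) + 1/(800×103×10³) = 2.263×10⁻⁸ N⁻¹.
So P = 0.00147 / 2.263×10⁻⁸ = 64.95 kN.
σ_{cast iron} = P/A₁ = 64950/925 = 70.22 MPa, tensile.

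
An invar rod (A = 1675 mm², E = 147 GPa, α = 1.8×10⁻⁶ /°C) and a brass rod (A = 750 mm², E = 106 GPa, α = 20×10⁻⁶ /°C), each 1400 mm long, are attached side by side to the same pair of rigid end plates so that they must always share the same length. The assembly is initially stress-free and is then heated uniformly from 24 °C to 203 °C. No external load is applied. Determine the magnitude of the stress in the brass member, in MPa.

σ ≈ 261 MPa (compressive)

Both members must finish at the same length. With the larger α, the brass tends to over-expand; the plates restrain it, putting the brass in compression and the invar in tension. With no external load the two internal forces are equal and opposite, magnitude P.
Equating the net (thermal + elastic) strains gives |α₁ − α₂|·ΔT = P·[1/(A₁E₁) + 1/(A₂E₂)].
|α₁ − α₂|·ΔT = 18.2×10⁻⁶ × 179 = 0.003258.
1/(A₁E₁) + 1/(A₂E₂) = 1/(1675×147×10³) + 1/(750×106×10³) = 1.664×10⁻⁸ N⁻¹.
P = 0.003258 / 1.664×10⁻⁸ = 195800 N = 195.8 kN.
σ_{brass} = P/A₂ = 195800/750 = 261 MPa, compressive.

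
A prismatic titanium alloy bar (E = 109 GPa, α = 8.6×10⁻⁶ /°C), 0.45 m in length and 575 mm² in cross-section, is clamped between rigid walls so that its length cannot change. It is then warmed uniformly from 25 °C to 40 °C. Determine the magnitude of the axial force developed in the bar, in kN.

Full restraint means ε = 0, so the stress is σ = EαΔT = 109×10³ × 8.6×10⁻⁶ × 15 = 14.06 MPa.
P = AEαΔT = 575 × 109×10³ × 8.6×10⁻⁶ × 15 = 8.085 kN (compressive).

P ≈ 8.09 kN (compressive)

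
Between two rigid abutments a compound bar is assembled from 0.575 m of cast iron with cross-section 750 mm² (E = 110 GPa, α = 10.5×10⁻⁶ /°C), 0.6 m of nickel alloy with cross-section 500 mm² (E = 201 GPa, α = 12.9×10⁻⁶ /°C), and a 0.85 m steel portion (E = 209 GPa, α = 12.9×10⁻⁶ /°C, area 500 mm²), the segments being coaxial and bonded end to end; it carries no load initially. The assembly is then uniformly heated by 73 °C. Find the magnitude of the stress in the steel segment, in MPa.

If the supports were absent, the total length change would be Σ αᵢΔT Lᵢ = 10.5×10⁻⁶×73×575 + 12.9×10⁻⁶×73×600 + 12.9×10⁻⁶×73×850 = 1.806 mm.
The walls prevent any net length change, so an axial force P (same in every segment) develops. Compatibility: P · Σ Lᵢ/(AᵢEᵢ) = δ_free.
Σ Lᵢ/(AᵢEᵢ) = 575/(750×110×10³) + 600/(500×201×10³) + 850/(500×209×10³) = 2.107×10⁻⁵ mm/N.
Hence P = δ_free / Σ(L/AE) = 1.806/2.107×10⁻⁵ = 85.71 kN (compressive).
σ_{steel} = P / A = 85710 / 500 = 171.4 MPa.

σ ≈ 171 MPa (compressive)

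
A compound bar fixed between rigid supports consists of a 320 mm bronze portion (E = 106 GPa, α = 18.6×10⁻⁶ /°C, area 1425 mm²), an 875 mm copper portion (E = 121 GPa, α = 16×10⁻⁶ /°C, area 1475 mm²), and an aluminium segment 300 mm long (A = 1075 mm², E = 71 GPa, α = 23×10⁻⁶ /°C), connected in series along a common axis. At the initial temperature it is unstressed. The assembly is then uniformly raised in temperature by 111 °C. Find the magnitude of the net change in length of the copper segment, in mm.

|ΔL| ≈ 0.22 mm

If the supports were absent, the total length change would be Σ αᵢΔT Lᵢ = 18.6×10⁻⁶×111×320 + 16×10⁻⁶×111×875 + 23×10⁻⁶×111×300 = 2.981 mm.
The walls prevent any net length change, so an axial force P (same in every segment) develops. Compatibility: P · Σ Lᵢ/(AᵢEᵢ) = δ_free.
Σ Lᵢ/(AᵢEᵢ) = 320/(1425×106×10³) + 875/(1475×121×10³) + 300/(1075×71×10³) = 1.095×10⁻⁵ mm/N.
P = 2.981 / 1.095×10⁻⁵ = 272200 N = 272.2 kN, compressive.
For the copper segment, free thermal change = 16×10⁻⁶×111×875 = 1.554 mm and elastic change from P = 272200×875/(1475×121×10³) = 1.334 mm; these oppose, so the net change is 0.22 mm (segment lengthens).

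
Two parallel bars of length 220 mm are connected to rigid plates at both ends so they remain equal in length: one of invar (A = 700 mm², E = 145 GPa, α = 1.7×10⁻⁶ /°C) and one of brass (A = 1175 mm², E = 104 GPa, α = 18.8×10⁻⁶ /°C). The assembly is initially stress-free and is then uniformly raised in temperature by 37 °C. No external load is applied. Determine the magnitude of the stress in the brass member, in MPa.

Both members must finish at the same length. With the larger α, the brass tends to over-expand; the plates restrain it, putting the brass in compression and the invar in tension. With no external load the two internal forces are equal and opposite, magnitude P.
Compatibility of the two members (thermal + elastic change equal): (α₁ − α₂)ΔT = P·[1/(A₁E₁) + 1/(A₂E₂)].
|α₁ − α₂|·ΔT = 17.1×10⁻⁶ × 37 = 0.0006327.
1/(A₁E₁) + 1/(A₂E₂) = 1/(700×145×10³) + 1/(1175×104×10³) = 1.804×10⁻⁸ N⁻¹.
So P = 0.0006327 / 1.804×10⁻⁸ = 35.08 kN.
σ_{brass} = P/A₂ = 35080/1175 = 29.86 MPa, compressive.

σ ≈ 29.9 MPa (compressive)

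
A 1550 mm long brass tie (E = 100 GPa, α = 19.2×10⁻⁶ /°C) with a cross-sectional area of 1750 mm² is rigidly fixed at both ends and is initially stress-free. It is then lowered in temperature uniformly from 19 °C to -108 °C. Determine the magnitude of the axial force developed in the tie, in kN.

P ≈ 427 kN (tensile)

The ends cannot move, so σ = EαΔT = 100×10³ × 19.2×10⁻⁶ × 127 = 243.8 MPa.
P = AEαΔT = 1750 × 100×10³ × 19.2×10⁻⁶ × 127 = 426.7 kN (tensile).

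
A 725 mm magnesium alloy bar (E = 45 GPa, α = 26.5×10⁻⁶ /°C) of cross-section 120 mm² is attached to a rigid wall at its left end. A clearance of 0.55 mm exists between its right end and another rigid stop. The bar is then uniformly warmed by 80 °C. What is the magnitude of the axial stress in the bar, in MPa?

Unrestrained expansion: δ_free = αΔT L = 26.5×10⁻⁶ × 80 × 725 = 1.537 mm.
After closing the 0.55 mm clearance, 1.537 − 0.55 = 0.987 mm of expansion remains to be suppressed by the wall.
Compatibility: PL/(AE) = 0.987 mm, so σ = P/A = E × (0.987/725) = 61.26 MPa.

σ ≈ 61.3 MPa (compressive)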